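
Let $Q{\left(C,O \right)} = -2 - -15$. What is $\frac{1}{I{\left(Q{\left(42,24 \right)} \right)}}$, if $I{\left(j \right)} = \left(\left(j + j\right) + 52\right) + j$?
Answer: $\frac{1}{91} \approx 0.010989$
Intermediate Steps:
$Q{\left(C,O \right)} = 13$ ($Q{\left(C,O \right)} = -2 + 15 = 13$)
$I{\left(j \right)} = 52 + 3 j$ ($I{\left(j \right)} = \left(2 j + 52\right) + j = \left(52 + 2 j\right) + j = 52 + 3 j$)
$\frac{1}{I{\left(Q{\left(42,24 \right)} \right)}} = \frac{1}{52 + 3 \cdot 13} = \frac{1}{52 + 39} = \frac{1}{91}$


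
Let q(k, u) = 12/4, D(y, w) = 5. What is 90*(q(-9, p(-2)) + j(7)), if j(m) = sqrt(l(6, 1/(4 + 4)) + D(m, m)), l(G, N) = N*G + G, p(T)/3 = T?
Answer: 270 + 45*sqrt(47) ≈ 578.50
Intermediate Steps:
p(T) = 3*T
q(k, u) = 3 (q(k, u) = 12*(1/4) = 3)
l(G, N) = G + G*N (l(G, N) = G*N + G = G + G*N)
j(m) = sqrt(47)/2 (j(m) = sqrt(6*(1 + 1/(4 + 4)) + 5) = sqrt(6*(1 + 1/8) + 5) = sqrt(6*(9/8) + 5) = sqrt(27/4 + 5) = sqrt(47/4) = sqrt(47)/2)
90*(q(-9, p(-2)) + j(7)) = 90*(3 + sqrt(47)/2) = 270 + 45*sqrt(47)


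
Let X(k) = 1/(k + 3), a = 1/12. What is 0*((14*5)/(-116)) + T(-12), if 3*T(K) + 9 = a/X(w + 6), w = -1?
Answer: -25/9 ≈ -2.7778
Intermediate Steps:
a = 1/12 ≈ 0.083333
X(k) = 1/(3 + k)
T(K) = -25/9 (T(K) = -3 + (1/(12*(1/(3 + (-1 + 6)))))/3 = -3 + (1/(12*(1/(3 + 5))))/3 = -3 + (1/(12*(1/8)))/3 = -3 + ((1/12)*8)/3 = -3 + (1/3)*(2/3) = -3 + 2/9 = -25/9)
0*((14*5)/(-116)) + T(-12) = 0*((14*5)/(-116)) - 25/9 = 0*(70*(-1/116)) - 25/9 = 0*(-35/58) - 25/9 = 0 - 25/9 = -25/9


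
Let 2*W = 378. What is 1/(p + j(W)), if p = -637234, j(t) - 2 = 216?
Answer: -1/637016 ≈ -1.5698e-6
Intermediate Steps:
W = 189 (W = (1/2)*378 = 189)
j(t) = 218 (j(t) = 2 + 216 = 218)
1/(p + j(W)) = 1/(-637234 + 218) = 1/(-637016) = -1/637016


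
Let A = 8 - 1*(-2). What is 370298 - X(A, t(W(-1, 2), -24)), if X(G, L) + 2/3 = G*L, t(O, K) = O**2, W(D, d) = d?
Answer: 1110776/3 ≈ 3.7026e+5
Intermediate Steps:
A = 10 (A = 8 + 2 = 10)
X(G, L) = -2/3 + G*L
370298 - X(A, t(W(-1, 2), -24)) = 370298 - (-2/3 + 10*2**2) = 370298 - (-2/3 + 10*4) = 370298 - (-2/3 + 40) = 370298 - 1*118/3 = 370298 - 118/3 = 1110776/3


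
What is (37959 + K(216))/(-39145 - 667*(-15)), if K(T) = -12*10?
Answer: -37839/29140 ≈ -1.2985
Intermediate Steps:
K(T) = -120
(37959 + K(216))/(-39145 - 667*(-15)) = (37959 - 120)/(-39145 - 667*(-15)) = 37839/(-39145 + 10005) = 37839/(-29140) = 37839*(-1/29140) = -37839/29140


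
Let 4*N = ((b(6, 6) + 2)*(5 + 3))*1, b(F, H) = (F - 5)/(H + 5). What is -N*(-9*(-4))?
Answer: -1656/11 ≈ -150.55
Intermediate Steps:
b(F, H) = (-5 + F)/(5 + H)
N = 46/11 (N = ((((-5 + 6)/(5 + 6) + 2)*(5 + 3))*1)/4 = (((1/11 + 2)*8)*1)/4 = (((23/11)*8)*1)/4 = ((184/11)*1)/4 = (¼)*(184/11) = 46/11 ≈ 4.1818)
-N*(-9*(-4)) = -46*(-9*(-4))/11 = -46*36/11 = -1*1656/11 = -1656/11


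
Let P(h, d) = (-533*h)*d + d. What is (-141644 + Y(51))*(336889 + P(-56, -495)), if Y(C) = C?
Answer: 2044371557038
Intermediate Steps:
P(h, d) = d - 533*d*h (P(h, d) = -533*d*h + d = d - 533*d*h)
(-141644 + Y(51))*(336889 + P(-56, -495)) = (-141644 + 51)*(336889 - 495*(1 - 533*(-56))) = -141593*(336889 - 495*(1 + 29848)) = -141593*(336889 - 495*29849) = -141593*(336889 - 14775255) = -141593*(-14438366) = 2044371557038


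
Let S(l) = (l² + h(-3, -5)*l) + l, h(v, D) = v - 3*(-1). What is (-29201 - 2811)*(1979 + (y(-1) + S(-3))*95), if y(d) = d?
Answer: -78557448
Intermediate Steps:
h(v, D) = 3 + v (h(v, D) = v + 3 = 3 + v)
S(l) = l + l² (S(l) = (l² + (3 - 3)*l) + l = (l² + 0*l) + l = (l² + 0) + l = l² + l = l + l²)
(-29201 - 2811)*(1979 + (y(-1) + S(-3))*95) = (-29201 - 2811)*(1979 + (-1 - 3*(1 - 3))*95) = -32012*(1979 + (-1 - 3*(-2))*95) = -32012*(1979 + (-1 + 6)*95) = -32012*(1979 + 5*95) = -32012*(1979 + 475) = -32012*2454 = -78557448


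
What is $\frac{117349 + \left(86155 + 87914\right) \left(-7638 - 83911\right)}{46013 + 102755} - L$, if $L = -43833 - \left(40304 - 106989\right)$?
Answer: $- \frac{4833842967}{37192} \approx -1.2997 \cdot 10^{5}$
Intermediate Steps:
$L = 22852$ ($L = -43833 - -66685 = -43833 + 66685 = 22852$)
$\frac{117349 + \left(86155 + 87914\right) \left(-7638 - 83911\right)}{46013 + 102755} - L = \frac{117349 + \left(86155 + 87914\right) \left(-7638 - 83911\right)}{46013 + 102755} - 22852 = \frac{117349 + 174069 \left(-91549\right)}{148768} - 22852 = \left(117349 - 15935842881\right) \frac{1}{148768} - 22852 = \left(-15935725532\right) \frac{1}{148768} - 22852 = - \frac{3983931383}{37192} - 22852 = - \frac{4833842967}{37192}$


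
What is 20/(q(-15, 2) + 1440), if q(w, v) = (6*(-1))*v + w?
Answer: 20/1413 ≈ 0.014154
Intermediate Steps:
q(w, v) = w - 6*v (q(w, v) = -6*v + w = w - 6*v)
20/(q(-15, 2) + 1440) = 20/((-15 - 6*2) + 1440) = 20/((-15 - 12) + 1440) = 20/(-27 + 1440) = 20/1413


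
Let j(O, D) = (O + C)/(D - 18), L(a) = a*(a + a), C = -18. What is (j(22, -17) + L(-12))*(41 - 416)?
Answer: -755700/7 ≈ -1.0796e+5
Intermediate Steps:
L(a) = 2*a**2 (L(a) = a*(2*a) = 2*a**2)
j(O, D) = (-18 + O)/(-18 + D) (j(O, D) = (O - 18)/(D - 18) = (-18 + O)/(-18 + D))
(j(22, -17) + L(-12))*(41 - 416) = ((-18 + 22)/(-18 - 17) + 2*(-12)**2)*(41 - 416) = (4/(-35) + 2*144)*(-375) = (-1/35*4 + 288)*(-375) = (-4/35 + 288)*(-375) = (10076/35)*(-375) = -755700/7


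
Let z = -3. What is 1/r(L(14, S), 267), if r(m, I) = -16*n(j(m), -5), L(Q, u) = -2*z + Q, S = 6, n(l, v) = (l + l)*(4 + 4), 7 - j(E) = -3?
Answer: -1/2560 ≈ -0.00039063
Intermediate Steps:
j(E) = 10 (j(E) = 7 - 1*(-3) = 7 + 3 = 10)
n(l, v) = 16*l (n(l, v) = (2*l)*8 = 16*l)
L(Q, u) = 6 + Q (L(Q, u) = -2*(-3) + Q = 6 + Q)
r(m, I) = -2560 (r(m, I) = -256*10 = -16*160 = -2560)
1/r(L(14, S), 267) = 1/(-2560) = -1/2560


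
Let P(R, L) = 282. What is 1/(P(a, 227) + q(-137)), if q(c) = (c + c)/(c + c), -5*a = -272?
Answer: 1/283 ≈ 0.0035336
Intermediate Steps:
a = 272/5 (a = -⅕*(-272) = 272/5 ≈ 54.400)
q(c) = 1 (q(c) = (2*c)/((2*c)) = (2*c)*(1/(2*c)) = 1)
1/(P(a, 227) + q(-137)) = 1/(282 + 1) = 1/283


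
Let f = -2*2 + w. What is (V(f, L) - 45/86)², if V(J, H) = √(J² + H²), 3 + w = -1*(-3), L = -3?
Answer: 148225/7396 ≈ 20.041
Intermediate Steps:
w = 0 (w = -3 - 1*(-3) = -3 + 3 = 0)
f = -4 (f = -2*2 + 0 = -4 + 0 = -4)
V(J, H) = √(H² + J²)
(V(f, L) - 45/86)² = (√((-3)² + (-4)²) - 45/86)² = (√(9 + 16) - 45*1/86)² = (√25 - 45/86)² = (5 - 45/86)² = (385/86)² = 148225/7396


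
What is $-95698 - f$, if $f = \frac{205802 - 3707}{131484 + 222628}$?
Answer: $- \frac{33888012271}{354112} \approx -95699.0$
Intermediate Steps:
$f = \frac{202095}{354112} \approx 0.57071$
$-95698 - f = -95698 - \frac{202095}{354112} = - \frac{33888012271}{354112}$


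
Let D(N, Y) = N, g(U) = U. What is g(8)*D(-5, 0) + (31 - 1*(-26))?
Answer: 17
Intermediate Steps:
g(8)*D(-5, 0) + (31 - 1*(-26)) = 8*(-5) + (31 - 1*(-26)) = -40 + (31 + 26) = -40 + 57 = 17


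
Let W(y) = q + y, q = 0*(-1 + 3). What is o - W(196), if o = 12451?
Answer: 12255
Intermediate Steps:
q = 0 (q = 0*2 = 0)
W(y) = y (W(y) = 0 + y = y)
o - W(196) = 12451 - 1*196 = 12451 - 196 = 12255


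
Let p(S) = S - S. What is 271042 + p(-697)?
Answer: 271042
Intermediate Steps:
p(S) = 0
271042 + p(-697) = 271042 + 0 = 271042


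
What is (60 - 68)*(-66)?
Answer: 528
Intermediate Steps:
(60 - 68)*(-66) = -8*(-66) = 528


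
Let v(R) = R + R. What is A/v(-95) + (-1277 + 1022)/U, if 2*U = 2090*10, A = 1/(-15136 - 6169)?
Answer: -543272/22263725 ≈ -0.024402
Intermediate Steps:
A = -1/21305 (A = 1/(-21305) = -1/21305 ≈ -4.6937e-5)
U = 10450 (U = (2090*10)/2 = (½)*20900 = 10450)
v(R) = 2*R
A/v(-95) + (-1277 + 1022)/U = -1/(21305*(2*(-95))) + (-1277 + 1022)/10450 = -1/21305/(-190) - 255*1/10450 = -1/21305*(-1/190) - 51/2090 = 1/4047950 - 51/2090 = -543272/22263725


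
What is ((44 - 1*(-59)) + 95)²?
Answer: 39204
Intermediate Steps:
((44 - 1*(-59)) + 95)² = ((44 + 59) + 95)² = (103 + 95)² = 198² = 39204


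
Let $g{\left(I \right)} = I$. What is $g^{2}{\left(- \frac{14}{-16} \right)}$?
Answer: $\frac{49}{64} \approx 0.76563$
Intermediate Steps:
$g^{2}{\left(- \frac{14}{-16} \right)} = \left(- \frac{14}{-16}\right)^{2} = \left(\left(-14\right) \left(- \frac{1}{16}\right)\right)^{2} = \left(\frac{7}{8}\right)^{2} = \frac{49}{64}$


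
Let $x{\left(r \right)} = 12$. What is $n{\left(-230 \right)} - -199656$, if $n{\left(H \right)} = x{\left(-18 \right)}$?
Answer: $199668$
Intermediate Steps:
$n{\left(H \right)} = 12$
$n{\left(-230 \right)} - -199656 = 12 - -199656 = 12 + 199656 = 199668$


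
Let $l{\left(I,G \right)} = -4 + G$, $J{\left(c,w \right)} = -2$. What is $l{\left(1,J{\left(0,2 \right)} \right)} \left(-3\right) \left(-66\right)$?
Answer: $-1188$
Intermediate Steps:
$l{\left(1,J{\left(0,2 \right)} \right)} \left(-3\right) \left(-66\right) = \left(-4 - 2\right) \left(-3\right) \left(-66\right) = \left(-6\right) \left(-3\right) \left(-66\right) = 18 \left(-66\right) = -1188$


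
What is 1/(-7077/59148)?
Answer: -19716/2359 ≈ -8.3578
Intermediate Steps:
1/(-7077/59148) = 1/(-7077*1/59148) = 1/(-2359/19716) = -19716/2359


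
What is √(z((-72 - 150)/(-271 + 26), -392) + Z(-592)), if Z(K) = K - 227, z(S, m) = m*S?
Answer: I*√29355/5 ≈ 34.267*I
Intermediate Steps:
z(S, m) = S*m
Z(K) = -227 + K
√(z((-72 - 150)/(-271 + 26), -392) + Z(-592)) = √(((-72 - 150)/(-271 + 26))*(-392) + (-227 - 592)) = √(-222/(-245)*(-392) - 819) = √(-222*(-1/245)*(-392) - 819) = √((222/245)*(-392) - 819) = √(-1776/5 - 819) = √(-5871/5) = I*√29355/5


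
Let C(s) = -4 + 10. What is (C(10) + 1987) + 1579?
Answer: 3572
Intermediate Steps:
C(s) = 6
(C(10) + 1987) + 1579 = (6 + 1987) + 1579 = 1993 + 1579 = 3572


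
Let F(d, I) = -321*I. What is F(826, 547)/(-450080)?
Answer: 175587/450080 ≈ 0.39012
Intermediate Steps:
F(826, 547)/(-450080) = -321*547/(-450080) = -175587*(-1/450080) = 175587/450080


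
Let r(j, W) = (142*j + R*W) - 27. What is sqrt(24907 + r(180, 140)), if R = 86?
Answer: 4*sqrt(3905) ≈ 249.96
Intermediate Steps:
r(j, W) = -27 + 86*W + 142*j (r(j, W) = (142*j + 86*W) - 27 = (86*W + 142*j) - 27 = -27 + 86*W + 142*j)
sqrt(24907 + r(180, 140)) = sqrt(24907 + (-27 + 86*140 + 142*180)) = sqrt(24907 + (-27 + 12040 + 25560)) = sqrt(24907 + 37573) = sqrt(62480) = 4*sqrt(3905)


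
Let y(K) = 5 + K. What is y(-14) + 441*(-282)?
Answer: -124371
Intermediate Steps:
y(-14) + 441*(-282) = (5 - 14) + 441*(-282) = -9 - 124362 = -124371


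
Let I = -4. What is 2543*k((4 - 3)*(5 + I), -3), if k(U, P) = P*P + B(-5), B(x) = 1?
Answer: 25430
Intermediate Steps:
k(U, P) = 1 + P² (k(U, P) = P*P + 1 = P² + 1 = 1 + P²)
2543*k((4 - 3)*(5 + I), -3) = 2543*(1 + (-3)²) = 2543*(1 + 9) = 2543*10 = 25430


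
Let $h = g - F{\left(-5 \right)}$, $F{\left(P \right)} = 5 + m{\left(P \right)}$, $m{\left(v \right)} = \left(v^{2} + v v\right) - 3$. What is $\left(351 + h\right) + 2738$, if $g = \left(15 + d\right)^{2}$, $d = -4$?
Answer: $3158$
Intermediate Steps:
$m{\left(v \right)} = -3 + 2 v^{2}$ ($m{\left(v \right)} = \left(v^{2} + v^{2}\right) - 3 = 2 v^{2} - 3 = -3 + 2 v^{2}$)
$F{\left(P \right)} = 2 + 2 P^{2}$ ($F{\left(P \right)} = 5 + \left(-3 + 2 P^{2}\right) = 2 + 2 P^{2}$)
$g = 121$ ($g = \left(15 - 4\right)^{2} = 11^{2} = 121$)
$h = 69$ ($h = 121 - \left(2 + 2 \left(-5\right)^{2}\right) = 121 - \left(2 + 2 \cdot 25\right) = 121 - \left(2 + 50\right) = 121 - 52 = 69$)
$\left(351 + h\right) + 2738 = \left(351 + 69\right) + 2738 = 420 + 2738 = 3158$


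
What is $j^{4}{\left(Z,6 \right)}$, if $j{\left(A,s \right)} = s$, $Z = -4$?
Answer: $1296$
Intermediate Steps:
$j^{4}{\left(Z,6 \right)} = 6^{4} = 1296$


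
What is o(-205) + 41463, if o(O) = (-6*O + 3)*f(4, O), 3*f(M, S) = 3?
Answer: 42696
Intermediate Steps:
f(M, S) = 1 (f(M, S) = (1/3)*3 = 1)
o(O) = 3 - 6*O (o(O) = (-6*O + 3)*1 = (3 - 6*O)*1 = 3 - 6*O)
o(-205) + 41463 = (3 - 6*(-205)) + 41463 = (3 + 1230) + 41463 = 1233 + 41463 = 42696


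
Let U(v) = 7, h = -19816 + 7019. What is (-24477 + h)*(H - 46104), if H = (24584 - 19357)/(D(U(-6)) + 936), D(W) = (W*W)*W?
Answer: 2197741723186/1279 ≈ 1.7183e+9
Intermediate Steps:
h = -12797
D(W) = W³ (D(W) = W²*W = W³)
H = 5227/1279 (H = (24584 - 19357)/(7³ + 936) = 5227/(343 + 936) = 5227/1279 ≈ 4.0868)
(-24477 + h)*(H - 46104) = (-24477 - 12797)*(5227/1279 - 46104) = -37274*(-58961789/1279) = 2197741723186/1279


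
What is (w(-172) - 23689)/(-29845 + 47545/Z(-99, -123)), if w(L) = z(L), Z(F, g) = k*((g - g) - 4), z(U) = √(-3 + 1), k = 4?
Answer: 379024/525065 - 16*I*√2/525065 ≈ 0.72186 - 4.3095e-5*I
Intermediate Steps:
z(U) = I*√2 (z(U) = √(-2) = I*√2)
Z(F, g) = -16 (Z(F, g) = 4*((g - g) - 4) = 4*(0 - 4) = 4*(-4) = -16)
w(L) = I*√2
(w(-172) - 23689)/(-29845 + 47545/Z(-99, -123)) = (I*√2 - 23689)/(-29845 + 47545/(-16)) = (-23689 + I*√2)/(-29845 + 47545*(-1/16)) = (-23689 + I*√2)/(-29845 - 47545/16) = (-23689 + I*√2)/(-525065/16) = (-23689 + I*√2)*(-16/525065) = 379024/525065 - 16*I*√2/525065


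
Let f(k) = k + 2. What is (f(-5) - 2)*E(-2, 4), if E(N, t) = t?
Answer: -20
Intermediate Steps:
f(k) = 2 + k
(f(-5) - 2)*E(-2, 4) = ((2 - 5) - 2)*4 = (-3 - 2)*4 = -5*4 = -20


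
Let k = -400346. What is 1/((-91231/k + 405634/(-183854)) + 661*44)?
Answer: 36802606742/1070294204101783 ≈ 3.4385e-5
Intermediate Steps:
1/((-91231/k + 405634/(-183854)) + 661*44) = 1/((-91231/(-400346) + 405634/(-183854)) + 661*44) = 1/((-91231*(-1/400346) + 405634*(-1/183854)) + 29084) = 1/((91231/400346 - 202817/91927) + 29084) = 1/(-72810382545/36802606742 + 29084) = 1/(1070294204101783/36802606742) = 36802606742/1070294204101783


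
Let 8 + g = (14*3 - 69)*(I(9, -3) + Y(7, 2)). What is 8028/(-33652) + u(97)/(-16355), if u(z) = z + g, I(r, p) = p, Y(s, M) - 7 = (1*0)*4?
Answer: -32664638/137594615 ≈ -0.23740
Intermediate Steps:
Y(s, M) = 7 (Y(s, M) = 7 + (1*0)*4 = 7 + 0*4 = 7 + 0 = 7)
g = -116 (g = -8 + (14*3 - 69)*(-3 + 7) = -8 + (42 - 69)*4 = -8 - 27*4 = -8 - 108 = -116)
u(z) = -116 + z (u(z) = z - 116 = -116 + z)
8028/(-33652) + u(97)/(-16355) = 8028/(-33652) + (-116 + 97)/(-16355) = 8028*(-1/33652) - 19*(-1/16355) = -2007/8413 + 19/16355 = -32664638/137594615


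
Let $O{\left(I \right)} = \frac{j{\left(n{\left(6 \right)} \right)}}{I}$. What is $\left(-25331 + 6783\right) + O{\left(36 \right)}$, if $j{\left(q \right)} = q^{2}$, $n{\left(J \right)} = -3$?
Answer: $- \frac{74191}{4} \approx -18548.0$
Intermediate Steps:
$O{\left(I \right)} = \frac{9}{I}$ ($O{\left(I \right)} = \frac{\left(-3\right)^{2}}{I} = \frac{9}{I}$)
$\left(-25331 + 6783\right) + O{\left(36 \right)} = \left(-25331 + 6783\right) + \frac{9}{36} = -18548 + 9 \cdot \frac{1}{36} = -18548 + \frac{1}{4} = - \frac{74191}{4}$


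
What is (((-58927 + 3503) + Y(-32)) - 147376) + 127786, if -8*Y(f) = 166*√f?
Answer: -75014 - 83*I*√2 ≈ -75014.0 - 117.38*I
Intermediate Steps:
Y(f) = -83*√f/4
(((-58927 + 3503) + Y(-32)) - 147376) + 127786 = (((-58927 + 3503) - 83*I*√2) - 147376) + 127786 = ((-55424 - 83*I*√2) - 147376) + 127786 = (-202800 - 83*I*√2) + 127786 = -75014 - 83*I*√2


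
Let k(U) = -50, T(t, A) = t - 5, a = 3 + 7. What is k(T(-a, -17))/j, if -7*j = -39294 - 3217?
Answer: -50/6073 ≈ -0.0082332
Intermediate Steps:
a = 10
T(t, A) = -5 + t
j = 6073 (j = -(-39294 - 3217)/7 = -⅐*(-42511) = 6073)
k(T(-a, -17))/j = -50/6073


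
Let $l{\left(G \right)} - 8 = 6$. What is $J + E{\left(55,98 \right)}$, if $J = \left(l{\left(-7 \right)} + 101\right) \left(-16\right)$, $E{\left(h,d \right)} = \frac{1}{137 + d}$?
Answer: $- \frac{432399}{235} \approx -1840.0$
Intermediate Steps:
$l{\left(G \right)} = 14$ ($l{\left(G \right)} = 8 + 6 = 14$)
$J = -1840$ ($J = \left(14 + 101\right) \left(-16\right) = 115 \left(-16\right) = -1840$)
$J + E{\left(55,98 \right)} = -1840 + \frac{1}{137 + 98} = -1840 + \frac{1}{235} = - \frac{432399}{235}$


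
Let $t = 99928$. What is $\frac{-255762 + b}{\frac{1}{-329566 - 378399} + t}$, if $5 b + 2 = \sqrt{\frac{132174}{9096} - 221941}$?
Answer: $- \frac{181070827516}{70745526519} + \frac{141593 i \sqrt{127510959733}}{53625109101402} \approx -2.5595 + 0.00094286 i$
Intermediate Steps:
$b = - \frac{2}{5} + \frac{i \sqrt{127510959733}}{3790}$ ($b = - \frac{2}{5} + \frac{\sqrt{\frac{132174}{9096} - 221941}}{5} = - \frac{2}{5} + \frac{\sqrt{132174 \cdot \frac{1}{9096} - 221941}}{5} = - \frac{2}{5} + \frac{\sqrt{\frac{22029}{1516} - 221941}}{5} = - \frac{2}{5} + \frac{\sqrt{- \frac{336440527}{1516}}}{5} = - \frac{2}{5} + \frac{\frac{1}{758} i \sqrt{127510959733}}{5} = - \frac{2}{5} + \frac{i \sqrt{127510959733}}{3790} \approx -0.4 + 94.218 i$)
$\frac{-255762 + b}{\frac{1}{-329566 - 378399} + t} = \frac{-255762 - \left(\frac{2}{5} - \frac{i \sqrt{127510959733}}{3790}\right)}{\frac{1}{-329566 - 378399} + 99928} = \frac{- \frac{1278812}{5} + \frac{i \sqrt{127510959733}}{3790}}{\frac{1}{-707965} + 99928} = \frac{- \frac{1278812}{5} + \frac{i \sqrt{127510959733}}{3790}}{- \frac{1}{707965} + 99928} = \frac{- \frac{1278812}{5} + \frac{i \sqrt{127510959733}}{3790}}{\frac{70745526519}{707965}} = \left(- \frac{1278812}{5} + \frac{i \sqrt{127510959733}}{3790}\right) \frac{707965}{70745526519} = - \frac{181070827516}{70745526519} + \frac{141593 i \sqrt{127510959733}}{53625109101402}$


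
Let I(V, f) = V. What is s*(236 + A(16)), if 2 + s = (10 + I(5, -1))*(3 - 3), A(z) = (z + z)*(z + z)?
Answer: -2520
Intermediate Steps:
A(z) = 4*z² (A(z) = (2*z)*(2*z) = 4*z²)
s = -2 (s = -2 + (10 + 5)*(3 - 3) = -2 + 15*0 = -2 + 0 = -2)
s*(236 + A(16)) = -2*(236 + 4*16²) = -2*(236 + 4*256) = -2*(236 + 1024) = -2*1260 = -2520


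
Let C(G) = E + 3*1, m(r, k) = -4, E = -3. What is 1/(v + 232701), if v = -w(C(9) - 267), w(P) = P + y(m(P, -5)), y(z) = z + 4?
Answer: 1/232968 ≈ 4.2924e-6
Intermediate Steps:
C(G) = 0 (C(G) = -3 + 3*1 = -3 + 3 = 0)
y(z) = 4 + z
w(P) = P (w(P) = P + (4 - 4) = P + 0 = P)
v = 267 (v = -(0 - 267) = -1*(-267) = 267)
1/(v + 232701) = 1/(267 + 232701) = 1/232968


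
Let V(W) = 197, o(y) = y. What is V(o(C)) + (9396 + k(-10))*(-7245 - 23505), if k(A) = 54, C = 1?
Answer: -290587303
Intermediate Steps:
V(o(C)) + (9396 + k(-10))*(-7245 - 23505) = 197 + (9396 + 54)*(-7245 - 23505) = 197 + 9450*(-30750) = 197 - 290587500 = -290587303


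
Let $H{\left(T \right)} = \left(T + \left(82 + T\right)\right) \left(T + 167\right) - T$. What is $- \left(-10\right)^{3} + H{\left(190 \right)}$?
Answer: $165744$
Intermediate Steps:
$H{\left(T \right)} = - T + \left(82 + 2 T\right) \left(167 + T\right)$ ($H{\left(T \right)} = \left(82 + 2 T\right) \left(167 + T\right) - T = - T + \left(82 + 2 T\right) \left(167 + T\right)$)
$- \left(-10\right)^{3} + H{\left(190 \right)} = - \left(-10\right)^{3} + \left(13694 + 2 \cdot 190^{2} + 415 \cdot 190\right) = \left(-1\right) \left(-1000\right) + \left(13694 + 2 \cdot 36100 + 78850\right) = 1000 + \left(13694 + 72200 + 78850\right) = 1000 + 164744 = 165744$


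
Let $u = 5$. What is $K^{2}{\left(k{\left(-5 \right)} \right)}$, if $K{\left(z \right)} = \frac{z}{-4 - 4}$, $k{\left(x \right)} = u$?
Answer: $\frac{25}{64} \approx 0.39063$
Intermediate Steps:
$k{\left(x \right)} = 5$
$K{\left(z \right)} = - \frac{z}{8}$ ($K{\left(z \right)} = \frac{z}{-8} = z \left(- \frac{1}{8}\right) = - \frac{z}{8}$)
$K^{2}{\left(k{\left(-5 \right)} \right)} = \left(\left(- \frac{1}{8}\right) 5\right)^{2} = \left(- \frac{5}{8}\right)^{2} = \frac{25}{64}$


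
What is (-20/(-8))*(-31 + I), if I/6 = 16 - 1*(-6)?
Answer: 505/2 ≈ 252.50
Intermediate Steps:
I = 132 (I = 6*(16 - 1*(-6)) = 6*(16 + 6) = 6*22 = 132)
(-20/(-8))*(-31 + I) = (-20/(-8))*(-31 + 132) = -20*(-⅛)*101 = (5/2)*101 = 505/2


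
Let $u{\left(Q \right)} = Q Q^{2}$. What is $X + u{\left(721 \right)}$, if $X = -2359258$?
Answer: $372446103$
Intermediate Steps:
$u{\left(Q \right)} = Q^{3}$
$X + u{\left(721 \right)} = -2359258 + 721^{3} = -2359258 + 374805361 = 372446103$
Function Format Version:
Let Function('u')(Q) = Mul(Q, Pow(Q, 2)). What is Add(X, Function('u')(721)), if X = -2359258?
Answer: 372446103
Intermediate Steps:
Function('u')(Q) = Pow(Q, 3)
Add(X, Function('u')(721)) = Add(-2359258, Pow(721, 3)) = Add(-2359258, 374805361) = 372446103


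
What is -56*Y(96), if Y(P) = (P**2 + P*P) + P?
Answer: -1037568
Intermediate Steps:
Y(P) = P + 2*P**2 (Y(P) = (P**2 + P**2) + P = 2*P**2 + P = P + 2*P**2)
-56*Y(96) = -5376*(1 + 2*96) = -5376*(1 + 192) = -5376*193 = -56*18528 = -1037568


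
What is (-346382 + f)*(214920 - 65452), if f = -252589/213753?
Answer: -257364584160860/4971 ≈ -5.1773e+10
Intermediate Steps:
f = -252589/213753 (f = -252589*1/213753 = -252589/213753 ≈ -1.1817)
(-346382 + f)*(214920 - 65452) = (-346382 - 252589/213753)*(214920 - 65452) = -74040444235/213753*149468 = -257364584160860/4971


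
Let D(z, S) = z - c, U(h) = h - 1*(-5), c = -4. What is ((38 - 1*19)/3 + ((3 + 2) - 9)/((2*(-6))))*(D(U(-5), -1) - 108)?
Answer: -2080/3 ≈ -693.33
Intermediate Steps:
U(h) = 5 + h (U(h) = h + 5 = 5 + h)
D(z, S) = 4 + z (D(z, S) = z - 1*(-4) = z + 4 = 4 + z)
((38 - 1*19)/3 + ((3 + 2) - 9)/((2*(-6))))*(D(U(-5), -1) - 108) = ((38 - 1*19)/3 + ((3 + 2) - 9)/((2*(-6))))*((4 + (5 - 5)) - 108) = ((38 - 19)*(⅓) + (5 - 9)/(-12))*((4 + 0) - 108) = (19*(⅓) - 4*(-1/12))*(4 - 108) = (19/3 + ⅓)*(-104) = (20/3)*(-104) = -2080/3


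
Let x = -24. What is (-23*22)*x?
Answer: 12144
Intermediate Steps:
(-23*22)*x = -23*22*(-24) = -506*(-24) = 12144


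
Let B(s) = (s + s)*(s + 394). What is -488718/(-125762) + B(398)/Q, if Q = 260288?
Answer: 460919241/73067722 ≈ 6.3081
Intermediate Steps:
B(s) = 2*s*(394 + s) (B(s) = (2*s)*(394 + s) = 2*s*(394 + s))
-488718/(-125762) + B(398)/Q = -488718/(-125762) + (2*398*(394 + 398))/260288 = -488718*(-1/125762) + (2*398*792)*(1/260288) = 244359/62881 + 630432*(1/260288) = 244359/62881 + 19701/8134 = 460919241/73067722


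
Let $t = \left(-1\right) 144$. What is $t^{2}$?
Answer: $20736$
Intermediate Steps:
$t = -144$
$t^{2} = \left(-144\right)^{2} = 20736$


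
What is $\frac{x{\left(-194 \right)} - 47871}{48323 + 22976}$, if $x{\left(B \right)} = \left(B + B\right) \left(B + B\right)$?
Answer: $\frac{102673}{71299} \approx 1.44$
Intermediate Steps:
$x{\left(B \right)} = 4 B^{2}$ ($x{\left(B \right)} = 2 B 2 B = 4 B^{2}$)
$\frac{x{\left(-194 \right)} - 47871}{48323 + 22976} = \frac{4 \left(-194\right)^{2} - 47871}{48323 + 22976} = \frac{4 \cdot 37636 - 47871}{71299} = \left(150544 - 47871\right) \frac{1}{71299} = 102673 \cdot \frac{1}{71299} = \frac{102673}{71299}$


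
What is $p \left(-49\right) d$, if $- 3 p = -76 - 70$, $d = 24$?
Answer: $-57232$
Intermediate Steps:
$p = \frac{146}{3}$ ($p = - \frac{-76 - 70}{3} = \left(- \frac{1}{3}\right) \left(-146\right) = \frac{146}{3} \approx 48.667$)
$p \left(-49\right) d = \frac{146}{3} \left(-49\right) 24 = \left(- \frac{7154}{3}\right) 24 = -57232$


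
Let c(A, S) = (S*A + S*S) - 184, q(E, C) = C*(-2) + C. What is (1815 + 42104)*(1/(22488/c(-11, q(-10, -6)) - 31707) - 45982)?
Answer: -6874105611001327/3403893 ≈ -2.0195e+9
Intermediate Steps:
q(E, C) = -C (q(E, C) = -2*C + C = -C)
c(A, S) = -184 + S² + A*S (c(A, S) = (A*S + S²) - 184 = (S² + A*S) - 184 = -184 + S² + A*S)
(1815 + 42104)*(1/(22488/c(-11, q(-10, -6)) - 31707) - 45982) = (1815 + 42104)*(1/(22488/(-184 + (-1*(-6))² - (-11)*(-6)) - 31707) - 45982) = 43919*(1/(22488/(-184 + 6² - 11*6) - 31707) - 45982) = 43919*(1/(22488/(-184 + 36 - 66) - 31707) - 45982) = 43919*(1/(22488/(-214) - 31707) - 45982) = 43919*(1/(22488*(-1/214) - 31707) - 45982) = 43919*(1/(-11244/107 - 31707) - 45982) = 43919*(1/(-3403893/107) - 45982) = 43919*(-107/3403893 - 45982) = 43919*(-156517808033/3403893) = -6874105611001327/3403893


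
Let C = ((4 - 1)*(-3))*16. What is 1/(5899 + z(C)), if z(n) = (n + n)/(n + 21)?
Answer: 41/241955 ≈ 0.00016945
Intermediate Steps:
C = -144 (C = (3*(-3))*16 = -9*16 = -144)
z(n) = 2*n/(21 + n) (z(n) = (2*n)/(21 + n) = 2*n/(21 + n))
1/(5899 + z(C)) = 1/(5899 + 2*(-144)/(21 - 144)) = 1/(5899 + 2*(-144)/(-123)) = 1/(5899 + 2*(-144)*(-1/123)) = 1/(5899 + 96/41) = 1/(241955/41) = 41/241955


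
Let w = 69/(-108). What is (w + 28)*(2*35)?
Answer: 34475/18 ≈ 1915.3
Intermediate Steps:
w = -23/36 (w = 69*(-1/108) = -23/36 ≈ -0.63889)
(w + 28)*(2*35) = (-23/36 + 28)*(2*35) = (985/36)*70 = 34475/18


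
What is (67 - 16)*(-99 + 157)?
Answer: 2958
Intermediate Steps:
(67 - 16)*(-99 + 157) = 51*58 = 2958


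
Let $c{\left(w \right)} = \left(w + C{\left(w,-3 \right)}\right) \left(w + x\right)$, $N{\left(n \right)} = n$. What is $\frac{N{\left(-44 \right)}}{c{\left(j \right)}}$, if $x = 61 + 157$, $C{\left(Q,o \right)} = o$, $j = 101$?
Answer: $- \frac{2}{1421} \approx -0.0014075$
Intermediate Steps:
$x = 218$
$c{\left(w \right)} = \left(-3 + w\right) \left(218 + w\right)$ ($c{\left(w \right)} = \left(w - 3\right) \left(w + 218\right) = \left(-3 + w\right) \left(218 + w\right)$)
$\frac{N{\left(-44 \right)}}{c{\left(j \right)}} = - \frac{44}{-654 + 101^{2} + 215 \cdot 101} = - \frac{44}{-654 + 10201 + 21715} = - \frac{44}{31262} = \left(-44\right) \frac{1}{31262} = - \frac{2}{1421}$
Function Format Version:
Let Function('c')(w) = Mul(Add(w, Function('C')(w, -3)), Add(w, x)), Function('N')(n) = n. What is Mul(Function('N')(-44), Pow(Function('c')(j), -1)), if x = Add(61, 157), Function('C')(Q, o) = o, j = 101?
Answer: Rational(-2, 1421) ≈ -0.0014075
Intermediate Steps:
x = 218
Function('c')(w) = Mul(Add(-3, w), Add(218, w)) (Function('c')(w) = Mul(Add(w, -3), Add(w, 218)) = Mul(Add(-3, w), Add(218, w)))
Mul(Function('N')(-44), Pow(Function('c')(j), -1)) = Mul(-44, Pow(Add(-654, Pow(101, 2), Mul(215, 101)), -1)) = Mul(-44, Pow(Add(-654, 10201, 21715), -1)) = Mul(-44, Pow(31262, -1)) = Mul(-44, Rational(1, 31262)) = Rational(-2, 1421)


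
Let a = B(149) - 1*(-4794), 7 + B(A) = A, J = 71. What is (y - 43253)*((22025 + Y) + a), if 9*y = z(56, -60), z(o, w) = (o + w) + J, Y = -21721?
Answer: -2039460400/9 ≈ -2.2661e+8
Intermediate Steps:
B(A) = -7 + A
z(o, w) = 71 + o + w (z(o, w) = (o + w) + 71 = 71 + o + w)
y = 67/9 (y = (71 + 56 - 60)/9 = (⅑)*67 = 67/9 ≈ 7.4444)
a = 4936 (a = (-7 + 149) - 1*(-4794) = 142 + 4794 = 4936)
(y - 43253)*((22025 + Y) + a) = (67/9 - 43253)*((22025 - 21721) + 4936) = -389210*(304 + 4936)/9 = -389210/9*5240 = -2039460400/9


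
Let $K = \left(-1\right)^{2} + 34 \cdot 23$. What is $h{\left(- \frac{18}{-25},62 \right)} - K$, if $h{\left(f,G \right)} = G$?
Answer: $-721$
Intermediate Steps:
$K = 783$ ($K = 1 + 782 = 783$)
$h{\left(- \frac{18}{-25},62 \right)} - K = 62 - 783 = -721$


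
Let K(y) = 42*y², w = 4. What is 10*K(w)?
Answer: 6720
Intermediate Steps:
10*K(w) = 10*(42*4²) = 10*(42*16) = 10*672 = 6720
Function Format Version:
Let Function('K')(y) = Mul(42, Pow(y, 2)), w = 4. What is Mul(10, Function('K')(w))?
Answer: 6720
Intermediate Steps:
Mul(10, Function('K')(w)) = Mul(10, Mul(42, Pow(4, 2))) = Mul(10, Mul(42, 16)) = Mul(10, 672) = 6720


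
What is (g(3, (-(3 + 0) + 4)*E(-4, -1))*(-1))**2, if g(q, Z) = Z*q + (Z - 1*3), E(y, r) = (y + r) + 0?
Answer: 529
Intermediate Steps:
E(y, r) = r + y (E(y, r) = (r + y) + 0 = r + y)
g(q, Z) = -3 + Z + Z*q (g(q, Z) = Z*q + (Z - 3) = Z*q + (-3 + Z) = -3 + Z + Z*q)
(g(3, (-(3 + 0) + 4)*E(-4, -1))*(-1))**2 = ((-3 + (-(3 + 0) + 4)*(-1 - 4) + ((-(3 + 0) + 4)*(-1 - 4))*3)*(-1))**2 = ((-3 + (-1*3 + 4)*(-5) + ((-1*3 + 4)*(-5))*3)*(-1))**2 = ((-3 + (-3 + 4)*(-5) + ((-3 + 4)*(-5))*3)*(-1))**2 = ((-3 + 1*(-5) + (1*(-5))*3)*(-1))**2 = ((-3 - 5 - 5*3)*(-1))**2 = ((-3 - 5 - 15)*(-1))**2 = (-23*(-1))**2 = 23**2 = 529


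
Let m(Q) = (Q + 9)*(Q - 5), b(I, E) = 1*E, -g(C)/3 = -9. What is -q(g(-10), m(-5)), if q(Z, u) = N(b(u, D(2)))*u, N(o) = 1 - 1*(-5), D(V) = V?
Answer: 240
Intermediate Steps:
g(C) = 27 (g(C) = -3*(-9) = 27)
b(I, E) = E
m(Q) = (-5 + Q)*(9 + Q) (m(Q) = (9 + Q)*(-5 + Q) = (-5 + Q)*(9 + Q))
N(o) = 6 (N(o) = 1 + 5 = 6)
q(Z, u) = 6*u
-q(g(-10), m(-5)) = -6*(-45 + (-5)**2 + 4*(-5)) = -6*(-45 + 25 - 20) = -6*(-40) = -1*(-240) = 240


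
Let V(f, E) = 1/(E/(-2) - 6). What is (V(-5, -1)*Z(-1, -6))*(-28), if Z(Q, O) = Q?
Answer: -56/11 ≈ -5.0909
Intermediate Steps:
V(f, E) = 1/(-6 - E/2) (V(f, E) = 1/(E*(-1/2) - 6) = 1/(-E/2 - 6) = 1/(-6 - E/2))
(V(-5, -1)*Z(-1, -6))*(-28) = (-2/(12 - 1)*(-1))*(-28) = (-2/11*(-1))*(-28) = (-2*1/11*(-1))*(-28) = -2/11*(-1)*(-28) = (2/11)*(-28) = -56/11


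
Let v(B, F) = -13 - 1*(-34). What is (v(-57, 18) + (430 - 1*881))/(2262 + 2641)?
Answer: -430/4903 ≈ -0.087701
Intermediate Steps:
v(B, F) = 21 (v(B, F) = -13 + 34 = 21)
(v(-57, 18) + (430 - 1*881))/(2262 + 2641) = (21 + (430 - 1*881))/(2262 + 2641) = (21 + (430 - 881))/4903 = (21 - 451)*(1/4903) = -430*1/4903 = -430/4903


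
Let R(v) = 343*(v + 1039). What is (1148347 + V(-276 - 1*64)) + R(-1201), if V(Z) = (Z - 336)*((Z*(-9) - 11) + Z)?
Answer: -738503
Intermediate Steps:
V(Z) = (-336 + Z)*(-11 - 8*Z) (V(Z) = (-336 + Z)*((-9*Z - 11) + Z) = (-336 + Z)*((-11 - 9*Z) + Z) = (-336 + Z)*(-11 - 8*Z))
R(v) = 356377 + 343*v (R(v) = 343*(1039 + v) = 356377 + 343*v)
(1148347 + V(-276 - 1*64)) + R(-1201) = (1148347 + (3696 - 8*(-276 - 1*64)**2 + 2677*(-276 - 1*64))) + (356377 + 343*(-1201)) = (1148347 + (3696 - 8*(-276 - 64)**2 + 2677*(-276 - 64))) + (356377 - 411943) = (1148347 + (3696 - 8*(-340)**2 + 2677*(-340))) - 55566 = (1148347 + (3696 - 8*115600 - 910180)) - 55566 = (1148347 + (3696 - 924800 - 910180)) - 55566 = (1148347 - 1831284) - 55566 = -682937 - 55566 = -738503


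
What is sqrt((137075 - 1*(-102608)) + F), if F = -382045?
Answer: 3*I*sqrt(15818) ≈ 377.31*I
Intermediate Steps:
sqrt((137075 - 1*(-102608)) + F) = sqrt((137075 - 1*(-102608)) - 382045) = sqrt((137075 + 102608) - 382045) = sqrt(239683 - 382045) = sqrt(-142362) = 3*I*sqrt(15818)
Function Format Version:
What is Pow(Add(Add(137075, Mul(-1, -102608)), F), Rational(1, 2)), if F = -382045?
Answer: Mul(3, I, Pow(15818, Rational(1, 2))) ≈ Mul(377.31, I)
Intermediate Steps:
Pow(Add(Add(137075, Mul(-1, -102608)), F), Rational(1, 2)) = Pow(Add(Add(137075, Mul(-1, -102608)), -382045), Rational(1, 2)) = Pow(Add(Add(137075, 102608), -382045), Rational(1, 2)) = Pow(Add(239683, -382045), Rational(1, 2)) = Pow(-142362, Rational(1, 2)) = Mul(3, I, Pow(15818, Rational(1, 2)))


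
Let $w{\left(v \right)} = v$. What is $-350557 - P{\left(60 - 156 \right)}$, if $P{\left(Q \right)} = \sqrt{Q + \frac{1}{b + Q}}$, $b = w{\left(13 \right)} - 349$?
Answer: $-350557 - \frac{i \sqrt{124419}}{36} \approx -3.5056 \cdot 10^{5} - 9.7981 i$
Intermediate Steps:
$b = -336$ ($b = 13 - 349 = -336$)
$P{\left(Q \right)} = \sqrt{Q + \frac{1}{-336 + Q}}$
$-350557 - P{\left(60 - 156 \right)} = -350557 - \sqrt{\frac{1 + \left(60 - 156\right) \left(-336 + \left(60 - 156\right)\right)}{-336 + \left(60 - 156\right)}} = -350557 - \sqrt{\frac{1 - 96 \left(-336 - 96\right)}{-336 - 96}} = -350557 - \sqrt{\frac{1 - -41472}{-432}} = -350557 - \sqrt{- \frac{1 + 41472}{432}} = -350557 - \sqrt{\left(- \frac{1}{432}\right) 41473} = -350557 - \sqrt{- \frac{41473}{432}} = -350557 - \frac{i \sqrt{124419}}{36}$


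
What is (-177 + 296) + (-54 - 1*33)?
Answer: 32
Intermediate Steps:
(-177 + 296) + (-54 - 1*33) = 119 + (-54 - 33) = 119 - 87 = 32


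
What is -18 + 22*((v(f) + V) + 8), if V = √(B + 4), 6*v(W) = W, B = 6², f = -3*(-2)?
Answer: 180 + 44*√10 ≈ 319.14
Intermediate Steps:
f = 6
B = 36
v(W) = W/6
V = 2*√10 (V = √(36 + 4) = √40 = 2*√10 ≈ 6.3246)
-18 + 22*((v(f) + V) + 8) = -18 + 22*(((⅙)*6 + 2*√10) + 8) = -18 + 22*((1 + 2*√10) + 8) = -18 + 22*(9 + 2*√10) = -18 + (198 + 44*√10) = 180 + 44*√10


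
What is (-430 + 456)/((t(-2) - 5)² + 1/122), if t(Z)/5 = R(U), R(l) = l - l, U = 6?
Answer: 3172/3051 ≈ 1.0397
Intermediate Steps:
R(l) = 0
t(Z) = 0 (t(Z) = 5*0 = 0)
(-430 + 456)/((t(-2) - 5)² + 1/122) = (-430 + 456)/((0 - 5)² + 1/122) = 26/((-5)² + 1/122) = 26/(25 + 1/122) = 26/(3051/122) = 26*(122/3051) = 3172/3051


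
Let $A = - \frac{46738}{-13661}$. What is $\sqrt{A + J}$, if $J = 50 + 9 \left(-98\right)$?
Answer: $\frac{i \sqrt{154631782454}}{13661} \approx 28.785 i$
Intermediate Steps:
$J = -832$ ($J = 50 - 882 = -832$)
$A = \frac{46738}{13661}$ ($A = \left(-46738\right) \left(- \frac{1}{13661}\right) = \frac{46738}{13661} \approx 3.4213$)
$\sqrt{A + J} = \sqrt{\frac{46738}{13661} - 832} = \sqrt{- \frac{11319214}{13661}} = \frac{i \sqrt{154631782454}}{13661}$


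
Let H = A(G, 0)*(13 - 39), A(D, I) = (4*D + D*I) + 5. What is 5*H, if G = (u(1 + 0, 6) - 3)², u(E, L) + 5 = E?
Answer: -26130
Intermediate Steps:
u(E, L) = -5 + E
G = 49 (G = ((-5 + (1 + 0)) - 3)² = ((-5 + 1) - 3)² = (-4 - 3)² = (-7)² = 49)
A(D, I) = 5 + 4*D + D*I
H = -5226 (H = (5 + 4*49 + 49*0)*(13 - 39) = (5 + 196 + 0)*(-26) = 201*(-26) = -5226)
5*H = 5*(-5226) = -26130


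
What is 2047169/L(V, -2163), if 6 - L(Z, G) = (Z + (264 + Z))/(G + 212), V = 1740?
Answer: 3994026719/15450 ≈ 2.5851e+5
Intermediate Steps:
L(Z, G) = 6 - (264 + 2*Z)/(212 + G) (L(Z, G) = 6 - (Z + (264 + Z))/(G + 212) = 6 - (264 + 2*Z)/(212 + G))
2047169/L(V, -2163) = 2047169/((2*(504 - 1*1740 + 3*(-2163))/(212 - 2163))) = 2047169/((2*(504 - 1740 - 6489)/(-1951))) = 2047169/((2*(-1/1951)*(-7725))) = 2047169/(15450/1951) = 2047169*(1951/15450) = 3994026719/15450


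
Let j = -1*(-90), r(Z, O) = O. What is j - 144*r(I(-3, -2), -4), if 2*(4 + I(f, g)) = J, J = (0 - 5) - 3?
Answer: 666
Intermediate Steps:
J = -8 (J = -5 - 3 = -8)
I(f, g) = -8 (I(f, g) = -4 + (1/2)*(-8) = -4 - 4 = -8)
j = 90
j - 144*r(I(-3, -2), -4) = 90 - 144*(-4) = 90 + 576 = 666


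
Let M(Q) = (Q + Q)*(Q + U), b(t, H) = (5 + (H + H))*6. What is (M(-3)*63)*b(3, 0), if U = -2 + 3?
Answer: 22680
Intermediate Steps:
U = 1
b(t, H) = 30 + 12*H (b(t, H) = (5 + 2*H)*6 = 30 + 12*H)
M(Q) = 2*Q*(1 + Q) (M(Q) = (Q + Q)*(Q + 1) = (2*Q)*(1 + Q) = 2*Q*(1 + Q))
(M(-3)*63)*b(3, 0) = ((2*(-3)*(1 - 3))*63)*(30 + 12*0) = ((2*(-3)*(-2))*63)*(30 + 0) = (12*63)*30 = 756*30 = 22680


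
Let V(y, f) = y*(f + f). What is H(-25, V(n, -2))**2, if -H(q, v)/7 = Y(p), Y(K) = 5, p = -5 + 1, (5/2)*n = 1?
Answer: 1225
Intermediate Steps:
n = 2/5 (n = (2/5)*1 = 2/5 ≈ 0.40000)
p = -4
V(y, f) = 2*f*y (V(y, f) = y*(2*f) = 2*f*y)
H(q, v) = -35 (H(q, v) = -7*5 = -35)
H(-25, V(n, -2))**2 = (-35)**2 = 1225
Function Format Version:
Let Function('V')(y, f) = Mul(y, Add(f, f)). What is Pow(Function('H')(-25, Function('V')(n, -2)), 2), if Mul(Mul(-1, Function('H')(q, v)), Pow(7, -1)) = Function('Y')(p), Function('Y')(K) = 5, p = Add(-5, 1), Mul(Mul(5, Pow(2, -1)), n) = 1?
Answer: 1225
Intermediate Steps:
n = Rational(2, 5) (n = Mul(Rational(2, 5), 1) = Rational(2, 5) ≈ 0.40000)
p = -4
Function('V')(y, f) = Mul(2, f, y) (Function('V')(y, f) = Mul(y, Mul(2, f)) = Mul(2, f, y))
Function('H')(q, v) = -35 (Function('H')(q, v) = Mul(-7, 5) = -35)
Pow(Function('H')(-25, Function('V')(n, -2)), 2) = Pow(-35, 2) = 1225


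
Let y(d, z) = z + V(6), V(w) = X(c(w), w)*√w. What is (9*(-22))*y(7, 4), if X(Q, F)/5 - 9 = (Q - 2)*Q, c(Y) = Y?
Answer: -792 - 32670*√6 ≈ -80817.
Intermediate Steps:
X(Q, F) = 45 + 5*Q*(-2 + Q) (X(Q, F) = 45 + 5*((Q - 2)*Q) = 45 + 5*((-2 + Q)*Q) = 45 + 5*(Q*(-2 + Q)) = 45 + 5*Q*(-2 + Q))
V(w) = √w*(45 - 10*w + 5*w²) (V(w) = (45 - 10*w + 5*w²)*√w = √w*(45 - 10*w + 5*w²))
y(d, z) = z + 165*√6 (y(d, z) = z + 5*√6*(9 + 6² - 2*6) = z + 5*√6*(9 + 36 - 12) = z + 5*√6*33 = z + 165*√6)
(9*(-22))*y(7, 4) = (9*(-22))*(4 + 165*√6) = -198*(4 + 165*√6) = -792 - 32670*√6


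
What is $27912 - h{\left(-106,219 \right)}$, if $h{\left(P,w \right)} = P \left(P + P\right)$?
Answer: $5440$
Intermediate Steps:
$h{\left(P,w \right)} = 2 P^{2}$ ($h{\left(P,w \right)} = P 2 P = 2 P^{2}$)
$27912 - h{\left(-106,219 \right)} = 27912 - 2 \left(-106\right)^{2} = 27912 - 2 \cdot 11236 = 27912 - 22472 = 5440$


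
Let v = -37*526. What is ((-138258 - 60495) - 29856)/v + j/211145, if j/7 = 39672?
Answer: 53674322553/4109303990 ≈ 13.062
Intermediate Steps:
j = 277704 (j = 7*39672 = 277704)
v = -19462
((-138258 - 60495) - 29856)/v + j/211145 = ((-138258 - 60495) - 29856)/(-19462) + 277704/211145 = (-198753 - 29856)*(-1/19462) + 277704*(1/211145) = -228609*(-1/19462) + 277704/211145 = 228609/19462 + 277704/211145 = 53674322553/4109303990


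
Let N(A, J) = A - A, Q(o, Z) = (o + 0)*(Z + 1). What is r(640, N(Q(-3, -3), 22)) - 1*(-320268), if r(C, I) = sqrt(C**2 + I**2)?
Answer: 320908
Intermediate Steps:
Q(o, Z) = o*(1 + Z)
N(A, J) = 0
r(640, N(Q(-3, -3), 22)) - 1*(-320268) = sqrt(640**2 + 0**2) - 1*(-320268) = sqrt(409600 + 0) + 320268 = sqrt(409600) + 320268 = 640 + 320268 = 320908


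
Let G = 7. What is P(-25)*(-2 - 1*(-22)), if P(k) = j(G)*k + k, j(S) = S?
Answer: -4000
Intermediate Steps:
P(k) = 8*k (P(k) = 7*k + k = 8*k)
P(-25)*(-2 - 1*(-22)) = (8*(-25))*(-2 - 1*(-22)) = -200*(-2 + 22) = -200*20 = -4000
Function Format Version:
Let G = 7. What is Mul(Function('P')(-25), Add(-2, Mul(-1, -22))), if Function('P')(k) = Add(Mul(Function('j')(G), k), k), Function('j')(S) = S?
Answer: -4000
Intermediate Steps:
Function('P')(k) = Mul(8, k) (Function('P')(k) = Add(Mul(7, k), k) = Mul(8, k))
Mul(Function('P')(-25), Add(-2, Mul(-1, -22))) = Mul(Mul(8, -25), Add(-2, Mul(-1, -22))) = Mul(-200, Add(-2, 22)) = Mul(-200, 20) = -4000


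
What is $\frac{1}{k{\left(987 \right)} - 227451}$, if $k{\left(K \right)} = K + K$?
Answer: $- \frac{1}{225477} \approx -4.435 \cdot 10^{-6}$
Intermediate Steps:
$k{\left(K \right)} = 2 K$
$\frac{1}{k{\left(987 \right)} - 227451} = \frac{1}{2 \cdot 987 - 227451} = \frac{1}{1974 - 227451} = \frac{1}{-225477} = - \frac{1}{225477}$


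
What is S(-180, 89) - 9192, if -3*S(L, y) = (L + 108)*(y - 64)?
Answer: -8592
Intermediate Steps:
S(L, y) = -(-64 + y)*(108 + L)/3 (S(L, y) = -(L + 108)*(y - 64)/3 = -(108 + L)*(-64 + y)/3 = -(-64 + y)*(108 + L)/3)
S(-180, 89) - 9192 = (2304 - 36*89 + (64/3)*(-180) - 1/3*(-180)*89) - 9192 = (2304 - 3204 - 3840 + 5340) - 9192 = 600 - 9192 = -8592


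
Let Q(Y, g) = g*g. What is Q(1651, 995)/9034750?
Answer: 39601/361390 ≈ 0.10958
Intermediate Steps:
Q(Y, g) = g²
Q(1651, 995)/9034750 = 995²/9034750 = 990025*(1/9034750) = 39601/361390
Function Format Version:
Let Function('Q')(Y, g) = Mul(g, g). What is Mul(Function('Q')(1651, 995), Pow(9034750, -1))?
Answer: Rational(39601, 361390) ≈ 0.10958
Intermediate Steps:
Function('Q')(Y, g) = Pow(g, 2)
Mul(Function('Q')(1651, 995), Pow(9034750, -1)) = Mul(Pow(995, 2), Pow(9034750, -1)) = Mul(990025, Rational(1, 9034750)) = Rational(39601, 361390)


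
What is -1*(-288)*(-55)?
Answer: -15840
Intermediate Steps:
-1*(-288)*(-55) = 288*(-55) = -15840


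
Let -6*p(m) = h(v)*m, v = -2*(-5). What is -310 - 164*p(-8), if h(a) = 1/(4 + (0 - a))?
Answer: -2462/9 ≈ -273.56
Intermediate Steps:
v = 10
h(a) = 1/(4 - a)
p(m) = m/36 (p(m) = -(-1/(-4 + 10))*m/6 = -(-1/6)*m/6 = -(-1*1/6)*m/6 = -(-1)*m/36 = m/36)
-310 - 164*p(-8) = -310 - 41*(-8)/9 = -310 - 164*(-2/9) = -310 + 328/9 = -2462/9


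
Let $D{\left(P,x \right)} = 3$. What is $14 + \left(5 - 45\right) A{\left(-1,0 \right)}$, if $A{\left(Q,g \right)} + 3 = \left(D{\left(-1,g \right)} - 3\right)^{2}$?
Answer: $134$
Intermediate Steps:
$A{\left(Q,g \right)} = -3$ ($A{\left(Q,g \right)} = -3 + \left(3 - 3\right)^{2} = -3 + 0^{2} = -3 + 0 = -3$)
$14 + \left(5 - 45\right) A{\left(-1,0 \right)} = 14 + \left(5 - 45\right) \left(-3\right) = 14 - -120 = 14 + 120 = 134$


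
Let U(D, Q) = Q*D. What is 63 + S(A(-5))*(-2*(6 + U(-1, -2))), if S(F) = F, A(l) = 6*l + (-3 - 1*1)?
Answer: 607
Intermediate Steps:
U(D, Q) = D*Q
A(l) = -4 + 6*l (A(l) = 6*l + (-3 - 1) = 6*l - 4 = -4 + 6*l)
63 + S(A(-5))*(-2*(6 + U(-1, -2))) = 63 + (-4 + 6*(-5))*(-2*(6 - 1*(-2))) = 63 + (-4 - 30)*(-2*(6 + 2)) = 63 - (-68)*8 = 63 - 34*(-16) = 63 + 544 = 607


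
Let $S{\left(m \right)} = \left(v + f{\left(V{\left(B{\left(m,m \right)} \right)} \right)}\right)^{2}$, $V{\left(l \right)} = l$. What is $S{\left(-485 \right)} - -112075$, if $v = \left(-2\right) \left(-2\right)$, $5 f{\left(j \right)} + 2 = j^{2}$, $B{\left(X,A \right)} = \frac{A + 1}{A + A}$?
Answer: $\frac{155048413536124871}{1383270015625} \approx 1.1209 \cdot 10^{5}$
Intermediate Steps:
$B{\left(X,A \right)} = \frac{1 + A}{2 A}$
$f{\left(j \right)} = - \frac{2}{5} + \frac{j^{2}}{5}$
$v = 4$
$S{\left(m \right)} = \left(\frac{18}{5} + \frac{\left(1 + m\right)^{2}}{20 m^{2}}\right)^{2}$ ($S{\left(m \right)} = \left(4 + \left(- \frac{2}{5} + \frac{\left(\frac{1 + m}{2 m}\right)^{2}}{5}\right)\right)^{2} = \left(4 - \left(\frac{2}{5} - \frac{\frac{1}{4} \frac{1}{m^{2}} \left(1 + m\right)^{2}}{5}\right)\right)^{2} = \left(4 - \left(\frac{2}{5} - \frac{\left(1 + m\right)^{2}}{20 m^{2}}\right)\right)^{2} = \left(\frac{18}{5} + \frac{\left(1 + m\right)^{2}}{20 m^{2}}\right)^{2}$)
$S{\left(-485 \right)} - -112075 = \frac{\left(\left(1 - 485\right)^{2} + 72 \left(-485\right)^{2}\right)^{2}}{400 \cdot 55330800625} - -112075 = \frac{1}{400} \cdot \frac{1}{55330800625} \left(\left(-484\right)^{2} + 72 \cdot 235225\right)^{2} + 112075 = \frac{1}{400} \cdot \frac{1}{55330800625} \left(234256 + 16936200\right)^{2} + 112075 = \frac{1}{400} \cdot \frac{1}{55330800625} \cdot 17170456^{2} + 112075 = \frac{1}{400} \cdot \frac{1}{55330800625} \cdot 294824559247936 + 112075 = \frac{18426534952996}{1383270015625} + 112075 = \frac{155048413536124871}{1383270015625}$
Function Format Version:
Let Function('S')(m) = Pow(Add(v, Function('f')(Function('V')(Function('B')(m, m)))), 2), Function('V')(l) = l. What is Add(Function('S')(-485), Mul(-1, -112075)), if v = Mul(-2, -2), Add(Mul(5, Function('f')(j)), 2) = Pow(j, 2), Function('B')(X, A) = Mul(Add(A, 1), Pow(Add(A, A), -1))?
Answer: Rational(155048413536124871, 1383270015625) ≈ 1.1209e+5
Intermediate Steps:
Function('B')(X, A) = Mul(Rational(1, 2), Pow(A, -1), Add(1, A)) (Function('B')(X, A) = Mul(Add(1, A), Pow(Mul(2, A), -1)) = Mul(Add(1, A), Mul(Rational(1, 2), Pow(A, -1))) = Mul(Rational(1, 2), Pow(A, -1), Add(1, A)))
Function('f')(j) = Add(Rational(-2, 5), Mul(Rational(1, 5), Pow(j, 2)))
v = 4
Function('S')(m) = Pow(Add(Rational(18, 5), Mul(Rational(1, 20), Pow(m, -2), Pow(Add(1, m), 2))), 2) (Function('S')(m) = Pow(Add(4, Add(Rational(-2, 5), Mul(Rational(1, 5), Pow(Mul(Rational(1, 2), Pow(m, -1), Add(1, m)), 2)))), 2) = Pow(Add(4, Add(Rational(-2, 5), Mul(Rational(1, 5), Mul(Rational(1, 4), Pow(m, -2), Pow(Add(1, m), 2))))), 2) = Pow(Add(4, Add(Rational(-2, 5), Mul(Rational(1, 20), Pow(m, -2), Pow(Add(1, m), 2)))), 2) = Pow(Add(Rational(18, 5), Mul(Rational(1, 20), Pow(m, -2), Pow(Add(1, m), 2))), 2))
Add(Function('S')(-485), Mul(-1, -112075)) = Add(Mul(Rational(1, 400), Pow(-485, -4), Pow(Add(Pow(Add(1, -485), 2), Mul(72, Pow(-485, 2))), 2)), Mul(-1, -112075)) = Add(Mul(Rational(1, 400), Rational(1, 55330800625), Pow(Add(Pow(-484, 2), Mul(72, 235225)), 2)), 112075) = Add(Mul(Rational(1, 400), Rational(1, 55330800625), Pow(Add(234256, 16936200), 2)), 112075) = Add(Mul(Rational(1, 400), Rational(1, 55330800625), Pow(17170456, 2)), 112075) = Add(Mul(Rational(1, 400), Rational(1, 55330800625), 294824559247936), 112075) = Add(Rational(18426534952996, 1383270015625), 112075) = Rational(155048413536124871, 1383270015625)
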